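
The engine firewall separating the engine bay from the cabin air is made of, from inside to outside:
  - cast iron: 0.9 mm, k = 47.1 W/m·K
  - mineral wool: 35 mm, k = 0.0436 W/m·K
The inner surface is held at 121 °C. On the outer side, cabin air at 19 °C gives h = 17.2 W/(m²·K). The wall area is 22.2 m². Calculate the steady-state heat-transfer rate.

Treating each layer as a thermal resistance in series:
R_cast iron = L/(kA) = 0.0009/(47.1×22.2) = 8.607×10^-7 K/W
R_mineral wool = L/(kA) = 0.035/(0.0436×22.2) = 0.03616 K/W
R_outer film = 1/(h_o·A) = 1/(17.2×22.2) = 0.002619 K/W
R_total = 0.03878 K/W
Q = ΔT / R_total = 102 / 0.03878

Q ≈ 2630 W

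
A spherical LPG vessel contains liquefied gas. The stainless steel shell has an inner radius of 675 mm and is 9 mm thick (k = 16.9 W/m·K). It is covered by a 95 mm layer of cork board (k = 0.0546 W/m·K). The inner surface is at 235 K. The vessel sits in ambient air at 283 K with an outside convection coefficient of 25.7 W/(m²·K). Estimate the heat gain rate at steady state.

Q ≈ 181 W

Each spherical layer contributes R = (1/r_i − 1/r_o)/(4πk):
R_stainless steel shell = (1/0.675 − 1/0.684)/(4π×16.9) = 9.179×10^-5 K/W
R_cork board = (1/0.684 − 1/0.779)/(4π×0.0546) = 0.2599 K/W
R_outer film = 1/(h·4πr_o²) = 1/(25.7×4π×0.779²) = 0.005102 K/W
R_total = 0.265 K/W
Q = ΔT/R_total = 48/0.265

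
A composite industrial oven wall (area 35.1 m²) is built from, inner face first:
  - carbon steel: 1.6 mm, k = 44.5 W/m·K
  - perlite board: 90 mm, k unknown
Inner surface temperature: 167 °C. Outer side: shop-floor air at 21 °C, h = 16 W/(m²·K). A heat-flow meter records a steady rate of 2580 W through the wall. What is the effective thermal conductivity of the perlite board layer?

Thermal resistances in series:
R_carbon steel = L/(kA) = 0.0016/(44.5×35.1) = 1.024×10^-6 K/W
R_outer film = 1/(h_o·A) = 1/(16×35.1) = 0.001781 K/W
Sum of known resistances R_other = 0.001782 K/W
Total R = ΔT/Q = 146/2580 = 0.05659 K/W
R_perlite board = R_total − R_other = 0.05481 K/W
k = L/(R·A) = 0.09/(0.05481×35.1)

k ≈ 0.0468 W/(m·K)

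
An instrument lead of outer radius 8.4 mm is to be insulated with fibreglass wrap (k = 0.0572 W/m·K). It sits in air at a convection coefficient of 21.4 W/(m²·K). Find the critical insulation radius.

For a cylinder r_cr = k/h = 0.0572/21.4
r_cr = 2.67 mm; since the bare radius (8.4 mm) is above r_cr, any added insulation will reduce heat loss.

r_cr ≈ 2.67 mm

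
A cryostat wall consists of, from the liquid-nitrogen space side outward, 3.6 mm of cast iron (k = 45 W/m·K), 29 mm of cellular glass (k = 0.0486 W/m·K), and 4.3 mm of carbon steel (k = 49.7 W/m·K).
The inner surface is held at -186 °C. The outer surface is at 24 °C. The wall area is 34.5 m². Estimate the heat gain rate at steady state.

Series thermal resistances:
R_cast iron = L/(kA) = 0.0036/(45×34.5) = 2.319×10^-6 K/W
R_cellular glass = L/(kA) = 0.029/(0.0486×34.5) = 0.0173 K/W
R_carbon steel = L/(kA) = 0.0043/(49.7×34.5) = 2.508×10^-6 K/W
R_total = 0.0173 K/W
Q = ΔT / R_total = 210 / 0.0173

Q ≈ 12100 W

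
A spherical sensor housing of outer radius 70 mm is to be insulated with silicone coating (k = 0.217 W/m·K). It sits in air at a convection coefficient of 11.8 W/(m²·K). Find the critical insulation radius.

r_cr ≈ 36.8 mm

For a sphere r_cr = 2k/h = 2×0.217/11.8
r_cr = 36.8 mm; since the bare radius (70 mm) is above r_cr, any added insulation will reduce heat loss.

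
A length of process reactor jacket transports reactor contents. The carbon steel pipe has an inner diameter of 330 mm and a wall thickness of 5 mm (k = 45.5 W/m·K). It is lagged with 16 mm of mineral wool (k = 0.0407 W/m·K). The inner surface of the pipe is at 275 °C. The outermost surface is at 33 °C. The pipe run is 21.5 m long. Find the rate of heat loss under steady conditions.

Q ≈ 14800 W

Radial resistances (cylindrical: R_cond = ln(r_o/r_i)/(2πkL), R_conv = 1/(h·2πrL)):
R_carbon steel pipe wall = ln(170/165)/(2π×45.5×21.5) = 4.857×10^-6 K/W
R_mineral wool = ln(186/170)/(2π×0.0407×21.5) = 0.01636 K/W
R_total = 0.01636 K/W
Q = ΔT/R_total = 242/0.01636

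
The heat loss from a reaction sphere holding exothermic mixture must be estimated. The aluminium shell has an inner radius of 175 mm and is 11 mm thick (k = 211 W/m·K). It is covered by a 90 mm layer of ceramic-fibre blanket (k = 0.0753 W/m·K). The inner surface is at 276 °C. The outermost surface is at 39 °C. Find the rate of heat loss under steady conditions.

Q ≈ 128 W

For a spherical shell R = (1/r₁ − 1/r₂)/(4πk); film R = 1/(h·4πr²). In series:
R_aluminium shell = (1/0.175 − 1/0.186)/(4π×211) = 1.275×10^-4 K/W
R_ceramic-fibre blanket = (1/0.186 − 1/0.276)/(4π×0.0753) = 1.853 K/W
R_total = 1.853 K/W
Q = ΔT/R_total = 237/1.853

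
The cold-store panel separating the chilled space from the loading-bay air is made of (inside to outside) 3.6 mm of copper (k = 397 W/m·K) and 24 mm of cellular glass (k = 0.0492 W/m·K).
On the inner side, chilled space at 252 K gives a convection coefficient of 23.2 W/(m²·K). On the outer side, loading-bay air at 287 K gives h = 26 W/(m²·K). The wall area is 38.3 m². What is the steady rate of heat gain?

Q ≈ 2350 W

Model the wall as resistances in series:
R_inner film = 1/(h_i·A) = 1/(23.2×38.3) = 0.001125 K/W
R_copper = L/(kA) = 0.0036/(397×38.3) = 2.368×10^-7 K/W
R_cellular glass = L/(kA) = 0.024/(0.0492×38.3) = 0.01274 K/W
R_outer film = 1/(h_o·A) = 1/(26×38.3) = 0.001004 K/W
R_total = 0.01487 K/W
Q = ΔT / R_total = 35 / 0.01487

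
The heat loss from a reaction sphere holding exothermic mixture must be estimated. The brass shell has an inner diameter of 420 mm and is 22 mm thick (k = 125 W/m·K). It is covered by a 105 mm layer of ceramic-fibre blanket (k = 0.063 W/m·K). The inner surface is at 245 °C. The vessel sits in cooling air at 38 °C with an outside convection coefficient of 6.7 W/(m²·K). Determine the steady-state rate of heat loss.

Q ≈ 115 W

Spherical conduction: R = (1/r_in − 1/r_out)/(4πk) per layer; series-sum.
R_brass shell = (1/0.21 − 1/0.232)/(4π×125) = 2.875×10^-4 K/W
R_ceramic-fibre blanket = (1/0.232 − 1/0.337)/(4π×0.063) = 1.696 K/W
R_outer film = 1/(h·4πr_o²) = 1/(6.7×4π×0.337²) = 0.1046 K/W
R_total = 1.801 K/W
Q = ΔT/R_total = 207/1.801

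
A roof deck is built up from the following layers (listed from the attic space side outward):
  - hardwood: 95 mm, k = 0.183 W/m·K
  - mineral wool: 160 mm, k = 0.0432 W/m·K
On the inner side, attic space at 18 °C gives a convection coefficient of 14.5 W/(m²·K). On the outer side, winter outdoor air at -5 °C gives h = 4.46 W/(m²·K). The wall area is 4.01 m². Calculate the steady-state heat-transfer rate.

Q ≈ 20.4 W

Model the wall as resistances in series:
R_inner film = 1/(h_i·A) = 1/(14.5×4.01) = 0.0172 K/W
R_hardwood = L/(kA) = 0.095/(0.183×4.01) = 0.1295 K/W
R_mineral wool = L/(kA) = 0.16/(0.0432×4.01) = 0.9236 K/W
R_outer film = 1/(h_o·A) = 1/(4.46×4.01) = 0.05591 K/W
R_total = 1.126 K/W
Q = ΔT / R_total = 23 / 1.126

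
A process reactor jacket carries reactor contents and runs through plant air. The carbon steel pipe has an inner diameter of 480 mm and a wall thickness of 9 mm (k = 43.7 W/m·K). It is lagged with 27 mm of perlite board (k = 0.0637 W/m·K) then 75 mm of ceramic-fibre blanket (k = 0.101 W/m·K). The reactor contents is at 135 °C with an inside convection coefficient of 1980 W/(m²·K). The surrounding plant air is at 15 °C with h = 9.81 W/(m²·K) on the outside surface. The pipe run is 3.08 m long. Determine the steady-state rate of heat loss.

Treating each annulus and film as a series resistance:
R_inner film = 1/(h_i·2πr₁L) = 1/(1980×2π×0.24×3.08) = 1.087×10^-4 K/W
R_carbon steel pipe wall = ln(249/240)/(2π×43.7×3.08) = 4.353×10^-5 K/W
R_perlite board = ln(276/249)/(2π×0.0637×3.08) = 0.08351 K/W
R_ceramic-fibre blanket = ln(351/276)/(2π×0.101×3.08) = 0.123 K/W
R_outer film = 1/(h_o·2πr_oL) = 1/(9.81×2π×0.351×3.08) = 0.01501 K/W
R_total = 0.2217 K/W
Q = ΔT/R_total = 120/0.2217

Q ≈ 541 W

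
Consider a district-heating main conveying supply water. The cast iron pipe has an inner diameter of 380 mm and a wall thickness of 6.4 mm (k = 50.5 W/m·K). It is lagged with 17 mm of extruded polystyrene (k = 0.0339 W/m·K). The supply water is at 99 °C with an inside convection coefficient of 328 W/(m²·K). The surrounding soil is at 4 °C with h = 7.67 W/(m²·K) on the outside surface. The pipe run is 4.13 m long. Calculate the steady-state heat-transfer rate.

Per-layer cylindrical resistances, series-summed:
R_inner film = 1/(h_i·2πr₁L) = 1/(328×2π×0.19×4.13) = 6.184×10^-4 K/W
R_cast iron pipe wall = ln(196.4/190)/(2π×50.5×4.13) = 2.528×10^-5 K/W
R_extruded polystyrene = ln(213.4/196.4)/(2π×0.0339×4.13) = 0.09437 K/W
R_outer film = 1/(h_o·2πr_oL) = 1/(7.67×2π×0.2134×4.13) = 0.02354 K/W
R_total = 0.1186 K/W
Q = ΔT/R_total = 95/0.1186

Q ≈ 801 W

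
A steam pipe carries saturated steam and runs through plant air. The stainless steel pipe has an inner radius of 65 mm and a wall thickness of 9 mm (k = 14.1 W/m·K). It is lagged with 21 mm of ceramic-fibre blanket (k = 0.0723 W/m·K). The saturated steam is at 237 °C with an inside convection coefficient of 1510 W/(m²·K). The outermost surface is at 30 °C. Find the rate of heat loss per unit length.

q′ ≈ 374 W/m

Treating each annulus and film as a series resistance:
R_inner film = 1/(h_i·2πr₁L) = 1/(1510×2π×0.065×1) = 0.001622 K/W
R_stainless steel pipe wall = ln(74/65)/(2π×14.1×1) = 0.001464 K/W
R_ceramic-fibre blanket = ln(95/74)/(2π×0.0723×1) = 0.5499 K/W
R_total = 0.553 K/W
Q = ΔT/R_total = 207/0.553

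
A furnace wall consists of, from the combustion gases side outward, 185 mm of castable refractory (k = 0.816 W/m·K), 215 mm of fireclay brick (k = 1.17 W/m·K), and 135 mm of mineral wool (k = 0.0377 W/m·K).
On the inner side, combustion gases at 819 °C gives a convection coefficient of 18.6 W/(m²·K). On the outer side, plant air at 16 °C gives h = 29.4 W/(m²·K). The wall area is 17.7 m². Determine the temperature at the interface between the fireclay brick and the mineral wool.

Model the wall as resistances in series:
R_inner film = 1/(h_i·A) = 1/(18.6×17.7) = 0.003037 K/W
R_castable refractory = L/(kA) = 0.185/(0.816×17.7) = 0.01281 K/W
R_fireclay brick = L/(kA) = 0.215/(1.17×17.7) = 0.01038 K/W
R_mineral wool = L/(kA) = 0.135/(0.0377×17.7) = 0.2023 K/W
R_outer film = 1/(h_o·A) = 1/(29.4×17.7) = 0.001922 K/W
R_total = 0.2305 K/W;  Q = ΔT/R_total = 803/0.2305 = 3484 W
T_interface = T_inner − Q·ΣR(inner→interface) = 819 − 3480×0.02623

T ≈ 728 °C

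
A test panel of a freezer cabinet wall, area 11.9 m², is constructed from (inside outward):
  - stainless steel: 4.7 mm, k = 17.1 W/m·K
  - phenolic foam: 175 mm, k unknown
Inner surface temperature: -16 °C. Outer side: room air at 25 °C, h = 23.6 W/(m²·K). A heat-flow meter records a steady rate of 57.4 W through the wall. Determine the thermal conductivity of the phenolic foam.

k ≈ 0.0207 W/(m·K)

Series thermal resistances:
R_stainless steel = L/(kA) = 0.0047/(17.1×11.9) = 2.31×10^-5 K/W
R_outer film = 1/(h_o·A) = 1/(23.6×11.9) = 0.003561 K/W
Sum of known resistances R_other = 0.003584 K/W
Total R = ΔT/Q = 41/57.4 = 0.7143 K/W
R_phenolic foam = R_total − R_other = 0.7107 K/W
k = L/(R·A) = 0.175/(0.7107×11.9)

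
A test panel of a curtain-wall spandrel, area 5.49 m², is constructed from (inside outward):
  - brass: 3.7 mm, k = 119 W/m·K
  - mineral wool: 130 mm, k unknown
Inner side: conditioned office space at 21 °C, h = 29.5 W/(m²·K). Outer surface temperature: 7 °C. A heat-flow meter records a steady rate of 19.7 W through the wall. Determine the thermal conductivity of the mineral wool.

k ≈ 0.0336 W/(m·K)

Series thermal resistances:
R_inner film = 1/(h_i·A) = 1/(29.5×5.49) = 0.006175 K/W
R_brass = L/(kA) = 0.0037/(119×5.49) = 5.663×10^-6 K/W
Sum of known resistances R_other = 0.00618 K/W
Total R = ΔT/Q = 14/19.7 = 0.7107 K/W
R_mineral wool = R_total − R_other = 0.7045 K/W
k = L/(R·A) = 0.13/(0.7045×5.49)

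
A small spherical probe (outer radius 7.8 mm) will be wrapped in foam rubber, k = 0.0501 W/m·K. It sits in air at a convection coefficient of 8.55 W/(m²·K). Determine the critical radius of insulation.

For a sphere r_cr = 2k/h = 2×0.0501/8.55
r_cr = 11.7 mm; since the bare radius (7.8 mm) is below r_cr, adding a thin layer of insulation will *increase* heat loss.

r_cr ≈ 11.7 mm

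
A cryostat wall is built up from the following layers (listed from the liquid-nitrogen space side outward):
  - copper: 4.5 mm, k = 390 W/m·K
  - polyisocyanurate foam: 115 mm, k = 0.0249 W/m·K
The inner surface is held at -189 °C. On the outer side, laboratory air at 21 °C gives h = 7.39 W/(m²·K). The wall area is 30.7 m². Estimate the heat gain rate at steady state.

Q ≈ 1360 W

Using the resistance-network approach (series):
R_copper = L/(kA) = 0.0045/(390×30.7) = 3.758×10^-7 K/W
R_polyisocyanurate foam = L/(kA) = 0.115/(0.0249×30.7) = 0.1504 K/W
R_outer film = 1/(h_o·A) = 1/(7.39×30.7) = 0.004408 K/W
R_total = 0.1548 K/W
Q = ΔT / R_total = 210 / 0.1548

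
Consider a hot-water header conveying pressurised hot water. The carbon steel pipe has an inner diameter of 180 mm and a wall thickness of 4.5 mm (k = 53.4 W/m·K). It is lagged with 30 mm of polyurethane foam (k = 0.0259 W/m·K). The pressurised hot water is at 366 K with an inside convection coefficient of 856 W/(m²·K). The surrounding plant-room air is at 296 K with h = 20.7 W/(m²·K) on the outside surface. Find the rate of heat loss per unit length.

For a radial system each layer contributes R = ln(r_out/r_in)/(2πkL); films add R = 1/(hA).
R_inner film = 1/(h_i·2πr₁L) = 1/(856×2π×0.09×1) = 0.002066 K/W
R_carbon steel pipe wall = ln(94.5/90)/(2π×53.4×1) = 1.454×10^-4 K/W
R_polyurethane foam = ln(124.5/94.5)/(2π×0.0259×1) = 1.694 K/W
R_outer film = 1/(h_o·2πr_oL) = 1/(20.7×2π×0.1245×1) = 0.06176 K/W
R_total = 1.758 K/W
Q = ΔT/R_total = 70/1.758

q′ ≈ 39.8 W/m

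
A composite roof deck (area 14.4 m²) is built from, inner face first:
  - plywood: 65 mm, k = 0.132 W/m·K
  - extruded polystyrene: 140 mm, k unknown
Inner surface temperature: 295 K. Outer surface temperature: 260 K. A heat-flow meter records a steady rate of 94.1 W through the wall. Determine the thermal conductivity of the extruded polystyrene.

Model the wall as resistances in series:
R_plywood = L/(kA) = 0.065/(0.132×14.4) = 0.0342 K/W
Sum of known resistances R_other = 0.0342 K/W
Total R = ΔT/Q = 35/94.1 = 0.3719 K/W
R_extruded polystyrene = R_total − R_other = 0.3377 K/W
k = L/(R·A) = 0.14/(0.3377×14.4)

k ≈ 0.0288 W/(m·K)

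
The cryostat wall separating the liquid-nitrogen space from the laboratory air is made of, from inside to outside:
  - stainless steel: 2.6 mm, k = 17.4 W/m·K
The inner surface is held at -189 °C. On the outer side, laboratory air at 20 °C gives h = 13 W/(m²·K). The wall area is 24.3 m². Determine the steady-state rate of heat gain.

Q ≈ 65900 W

Series thermal resistances:
R_stainless steel = L/(kA) = 0.0026/(17.4×24.3) = 6.149×10^-6 K/W
R_outer film = 1/(h_o·A) = 1/(13×24.3) = 0.003166 K/W
R_total = 0.003172 K/W
Q = ΔT / R_total = 209 / 0.003172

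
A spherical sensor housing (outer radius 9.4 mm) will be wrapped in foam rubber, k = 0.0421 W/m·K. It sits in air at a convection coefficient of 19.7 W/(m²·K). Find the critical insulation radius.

For a sphere r_cr = 2k/h = 2×0.0421/19.7
r_cr = 4.27 mm; since the bare radius (9.4 mm) is above r_cr, any added insulation will reduce heat loss.

r_cr ≈ 4.27 mm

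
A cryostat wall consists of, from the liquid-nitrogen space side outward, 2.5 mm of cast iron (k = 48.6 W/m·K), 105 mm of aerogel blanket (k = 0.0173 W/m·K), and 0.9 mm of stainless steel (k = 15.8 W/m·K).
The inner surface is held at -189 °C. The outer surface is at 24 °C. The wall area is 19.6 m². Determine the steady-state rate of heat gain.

Series thermal resistances:
R_cast iron = L/(kA) = 0.0025/(48.6×19.6) = 2.625×10^-6 K/W
R_aerogel blanket = L/(kA) = 0.105/(0.0173×19.6) = 0.3097 K/W
R_stainless steel = L/(kA) = 0.0009/(15.8×19.6) = 2.906×10^-6 K/W
R_total = 0.3097 K/W
Q = ΔT / R_total = 213 / 0.3097

Q ≈ 688 W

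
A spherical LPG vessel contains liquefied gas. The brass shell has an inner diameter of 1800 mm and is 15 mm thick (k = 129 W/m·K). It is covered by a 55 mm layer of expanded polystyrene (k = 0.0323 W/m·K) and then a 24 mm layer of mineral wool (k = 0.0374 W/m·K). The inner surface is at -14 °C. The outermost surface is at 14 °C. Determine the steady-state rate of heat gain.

Q ≈ 136 W

Radial (spherical) resistances in series:
R_brass shell = (1/0.9 − 1/0.915)/(4π×129) = 1.124×10^-5 K/W
R_expanded polystyrene = (1/0.915 − 1/0.97)/(4π×0.0323) = 0.1527 K/W
R_mineral wool = (1/0.97 − 1/0.994)/(4π×0.0374) = 0.05296 K/W
R_total = 0.2056 K/W
Q = ΔT/R_total = 28/0.2056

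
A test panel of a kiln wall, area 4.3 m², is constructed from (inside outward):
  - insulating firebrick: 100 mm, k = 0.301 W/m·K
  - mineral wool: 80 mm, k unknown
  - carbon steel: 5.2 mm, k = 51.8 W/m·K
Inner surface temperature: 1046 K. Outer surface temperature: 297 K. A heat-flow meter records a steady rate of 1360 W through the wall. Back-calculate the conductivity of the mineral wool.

Thermal resistances in series:
R_insulating firebrick = L/(kA) = 0.1/(0.301×4.3) = 0.07726 K/W
R_carbon steel = L/(kA) = 0.0052/(51.8×4.3) = 2.335×10^-5 K/W
Sum of known resistances R_other = 0.07729 K/W
Total R = ΔT/Q = 749/1360 = 0.5507 K/W
R_mineral wool = R_total − R_other = 0.4735 K/W
k = L/(R·A) = 0.08/(0.4735×4.3)

k ≈ 0.0393 W/(m·K)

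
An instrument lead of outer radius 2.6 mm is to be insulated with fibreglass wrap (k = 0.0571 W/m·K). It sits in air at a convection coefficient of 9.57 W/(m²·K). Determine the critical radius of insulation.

For a cylinder r_cr = k/h = 0.0571/9.57
r_cr = 5.97 mm; since the bare radius (2.6 mm) is below r_cr, adding a thin layer of insulation will *increase* heat loss.

r_cr ≈ 5.97 mm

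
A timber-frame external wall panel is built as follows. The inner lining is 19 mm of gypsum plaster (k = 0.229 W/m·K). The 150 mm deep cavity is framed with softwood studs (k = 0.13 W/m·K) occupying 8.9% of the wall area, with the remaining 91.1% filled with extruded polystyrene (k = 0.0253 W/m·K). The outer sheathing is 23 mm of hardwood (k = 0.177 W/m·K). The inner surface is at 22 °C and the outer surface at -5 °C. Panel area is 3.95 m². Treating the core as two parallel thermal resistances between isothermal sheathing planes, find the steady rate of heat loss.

Q ≈ 23.5 W

Sheathing layers in series; stud and cavity paths in parallel between them.
R_inner = 0.019/(0.229×3.95) = 0.021 K/W
R_stud  = 0.15/(0.13×0.089×3.95) = 3.282 K/W
R_cav   = 0.15/(0.0253×0.911×3.95) = 1.648 K/W
1/R_core = 1/R_stud + 1/R_cav → R_core = 1.097 K/W
R_outer = 0.023/(0.177×3.95) = 0.0329 K/W
R_total = 1.151 K/W
Q = ΔT/R_total = 27/1.151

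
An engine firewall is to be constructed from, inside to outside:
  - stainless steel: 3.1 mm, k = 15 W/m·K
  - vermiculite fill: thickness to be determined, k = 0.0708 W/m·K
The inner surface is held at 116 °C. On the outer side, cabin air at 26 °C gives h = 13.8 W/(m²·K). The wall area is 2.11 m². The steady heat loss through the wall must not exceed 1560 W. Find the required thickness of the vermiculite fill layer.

Using the resistance-network approach (series):
R_stainless steel = L/(kA) = 0.0031/(15×2.11) = 9.795×10^-5 K/W
R_outer film = 1/(h_o·A) = 1/(13.8×2.11) = 0.03434 K/W
Sum of the known resistances R_other = 0.03444 K/W
Required total resistance R_tot = ΔT/Q_allow = 90/1560 = 0.05769 K/W
R_vermiculite fill = R_tot − R_other = 0.02325 K/W
L = R·k·A = 0.02325×0.0708×2.11

L ≈ 3.47 mm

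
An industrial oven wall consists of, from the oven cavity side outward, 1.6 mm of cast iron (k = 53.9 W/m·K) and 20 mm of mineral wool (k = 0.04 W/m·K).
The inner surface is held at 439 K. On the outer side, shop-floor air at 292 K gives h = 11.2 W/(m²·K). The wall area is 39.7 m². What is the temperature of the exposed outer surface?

Series thermal resistances:
R_cast iron = L/(kA) = 0.0016/(53.9×39.7) = 7.477×10^-7 K/W
R_mineral wool = L/(kA) = 0.02/(0.04×39.7) = 0.01259 K/W
R_outer film = 1/(h_o·A) = 1/(11.2×39.7) = 0.002249 K/W
R_total = 0.01484 K/W;  Q = ΔT/R_total = 147/0.01484 = 9903 W
T_interface = T_inner − Q·ΣR(inner→interface) = 439 − 9900×0.0126

T ≈ 314 K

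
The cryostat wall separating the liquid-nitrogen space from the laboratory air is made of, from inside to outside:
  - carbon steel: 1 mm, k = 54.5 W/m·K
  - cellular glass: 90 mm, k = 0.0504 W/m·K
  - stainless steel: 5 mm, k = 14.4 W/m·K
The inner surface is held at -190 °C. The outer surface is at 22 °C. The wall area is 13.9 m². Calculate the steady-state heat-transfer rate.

Series thermal resistances:
R_carbon steel = L/(kA) = 0.001/(54.5×13.9) = 1.32×10^-6 K/W
R_cellular glass = L/(kA) = 0.09/(0.0504×13.9) = 0.1285 K/W
R_stainless steel = L/(kA) = 0.005/(14.4×13.9) = 2.498×10^-5 K/W
R_total = 0.1285 K/W
Q = ΔT / R_total = 212 / 0.1285

Q ≈ 1650 W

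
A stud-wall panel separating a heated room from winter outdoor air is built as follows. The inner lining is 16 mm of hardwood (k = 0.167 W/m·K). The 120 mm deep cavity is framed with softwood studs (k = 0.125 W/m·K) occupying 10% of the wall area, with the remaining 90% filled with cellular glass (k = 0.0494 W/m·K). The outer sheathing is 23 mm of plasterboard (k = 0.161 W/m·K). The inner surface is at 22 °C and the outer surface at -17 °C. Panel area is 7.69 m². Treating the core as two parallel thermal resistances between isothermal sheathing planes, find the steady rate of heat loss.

Q ≈ 128 W

Sheathing layers in series; stud and cavity paths in parallel between them.
R_inner = 0.016/(0.167×7.69) = 0.01246 K/W
R_stud  = 0.12/(0.125×0.1×7.69) = 1.248 K/W
R_cav   = 0.12/(0.0494×0.9×7.69) = 0.351 K/W
1/R_core = 1/R_stud + 1/R_cav → R_core = 0.274 K/W
R_outer = 0.023/(0.161×7.69) = 0.01858 K/W
R_total = 0.305 K/W
Q = ΔT/R_total = 39/0.305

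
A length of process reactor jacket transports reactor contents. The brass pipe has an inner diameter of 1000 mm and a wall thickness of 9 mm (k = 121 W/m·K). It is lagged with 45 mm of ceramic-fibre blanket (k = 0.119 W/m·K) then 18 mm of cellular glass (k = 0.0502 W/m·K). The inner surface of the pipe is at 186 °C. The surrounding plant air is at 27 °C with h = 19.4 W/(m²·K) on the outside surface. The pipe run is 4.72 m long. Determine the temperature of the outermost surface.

Per-layer cylindrical resistances, series-summed:
R_brass pipe wall = ln(509/500)/(2π×121×4.72) = 4.971×10^-6 K/W
R_ceramic-fibre blanket = ln(554/509)/(2π×0.119×4.72) = 0.024 K/W
R_cellular glass = ln(572/554)/(2π×0.0502×4.72) = 0.02148 K/W
R_outer film = 1/(h_o·2πr_oL) = 1/(19.4×2π×0.572×4.72) = 0.003039 K/W
R_total = 0.04853 K/W
Q = ΔT/R_total = 159/0.04853
Q = 3280 W
T_interface = T_inner − Q·ΣR(inner→interface) = 186 − 3280×0.04549

T ≈ 37 °C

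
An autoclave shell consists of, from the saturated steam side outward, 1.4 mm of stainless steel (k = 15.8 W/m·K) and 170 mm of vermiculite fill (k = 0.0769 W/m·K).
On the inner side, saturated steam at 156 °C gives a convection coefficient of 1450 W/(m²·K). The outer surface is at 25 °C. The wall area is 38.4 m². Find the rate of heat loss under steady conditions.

Thermal resistances in series:
R_inner film = 1/(h_i·A) = 1/(1450×38.4) = 1.796×10^-5 K/W
R_stainless steel = L/(kA) = 0.0014/(15.8×38.4) = 2.307×10^-6 K/W
R_vermiculite fill = L/(kA) = 0.17/(0.0769×38.4) = 0.05757 K/W
R_total = 0.05759 K/W
Q = ΔT / R_total = 131 / 0.05759

Q ≈ 2270 W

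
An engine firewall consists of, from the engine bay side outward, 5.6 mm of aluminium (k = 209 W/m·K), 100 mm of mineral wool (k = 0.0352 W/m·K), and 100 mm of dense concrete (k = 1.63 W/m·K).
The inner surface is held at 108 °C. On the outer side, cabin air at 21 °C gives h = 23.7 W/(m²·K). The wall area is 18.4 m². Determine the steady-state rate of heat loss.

Q ≈ 544 W

Treating each layer as a thermal resistance in series:
R_aluminium = L/(kA) = 0.0056/(209×18.4) = 1.456×10^-6 K/W
R_mineral wool = L/(kA) = 0.1/(0.0352×18.4) = 0.1544 K/W
R_dense concrete = L/(kA) = 0.1/(1.63×18.4) = 0.003334 K/W
R_outer film = 1/(h_o·A) = 1/(23.7×18.4) = 0.002293 K/W
R_total = 0.16 K/W
Q = ΔT / R_total = 87 / 0.16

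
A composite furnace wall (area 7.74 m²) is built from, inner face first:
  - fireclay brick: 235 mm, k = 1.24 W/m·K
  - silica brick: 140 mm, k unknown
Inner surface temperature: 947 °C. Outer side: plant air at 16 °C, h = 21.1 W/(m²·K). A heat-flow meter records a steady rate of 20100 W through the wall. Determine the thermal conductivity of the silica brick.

Using the resistance-network approach (series):
R_fireclay brick = L/(kA) = 0.235/(1.24×7.74) = 0.02449 K/W
R_outer film = 1/(h_o·A) = 1/(21.1×7.74) = 0.006123 K/W
Sum of known resistances R_other = 0.03061 K/W
Total R = ΔT/Q = 931/20100 = 0.04632 K/W
R_silica brick = R_total − R_other = 0.01571 K/W
k = L/(R·A) = 0.14/(0.01571×7.74)

k ≈ 1.15 W/(m·K)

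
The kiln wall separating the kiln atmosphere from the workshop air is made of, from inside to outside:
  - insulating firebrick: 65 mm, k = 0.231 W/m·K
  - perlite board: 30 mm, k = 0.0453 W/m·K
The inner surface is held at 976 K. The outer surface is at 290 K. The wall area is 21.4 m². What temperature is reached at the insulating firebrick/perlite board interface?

Model the wall as resistances in series:
R_insulating firebrick = L/(kA) = 0.065/(0.231×21.4) = 0.01315 K/W
R_perlite board = L/(kA) = 0.03/(0.0453×21.4) = 0.03095 K/W
R_total = 0.0441 K/W;  Q = ΔT/R_total = 686/0.0441 = 15560 W
T_interface = T_inner − Q·ΣR(inner→interface) = 976 − 15600×0.01315

T ≈ 771 K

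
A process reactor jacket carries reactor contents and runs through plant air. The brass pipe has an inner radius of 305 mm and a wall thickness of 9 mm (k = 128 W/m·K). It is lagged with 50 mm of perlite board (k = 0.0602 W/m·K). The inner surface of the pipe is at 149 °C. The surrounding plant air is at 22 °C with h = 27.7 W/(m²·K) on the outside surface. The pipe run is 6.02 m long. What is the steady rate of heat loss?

Q ≈ 1880 W

Per-layer cylindrical resistances, series-summed:
R_brass pipe wall = ln(314/305)/(2π×128×6.02) = 6.007×10^-6 K/W
R_perlite board = ln(364/314)/(2π×0.0602×6.02) = 0.06489 K/W
R_outer film = 1/(h_o·2πr_oL) = 1/(27.7×2π×0.364×6.02) = 0.002622 K/W
R_total = 0.06752 K/W
Q = ΔT/R_total = 127/0.06752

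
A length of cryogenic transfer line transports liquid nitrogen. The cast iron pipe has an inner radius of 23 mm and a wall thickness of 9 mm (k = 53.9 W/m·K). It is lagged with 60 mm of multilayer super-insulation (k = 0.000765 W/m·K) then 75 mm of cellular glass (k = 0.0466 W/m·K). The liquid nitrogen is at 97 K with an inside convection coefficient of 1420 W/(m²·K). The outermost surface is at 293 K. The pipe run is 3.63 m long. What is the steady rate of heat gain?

Q ≈ 3.21 W

Treating each annulus and film as a series resistance:
R_inner film = 1/(h_i·2πr₁L) = 1/(1420×2π×0.023×3.63) = 0.001342 K/W
R_cast iron pipe wall = ln(32/23)/(2π×53.9×3.63) = 2.686×10^-4 K/W
R_multilayer super-insulation = ln(92/32)/(2π×0.000765×3.63) = 60.53 K/W
R_cellular glass = ln(167/92)/(2π×0.0466×3.63) = 0.5609 K/W
R_total = 61.09 K/W
Q = ΔT/R_total = 196/61.09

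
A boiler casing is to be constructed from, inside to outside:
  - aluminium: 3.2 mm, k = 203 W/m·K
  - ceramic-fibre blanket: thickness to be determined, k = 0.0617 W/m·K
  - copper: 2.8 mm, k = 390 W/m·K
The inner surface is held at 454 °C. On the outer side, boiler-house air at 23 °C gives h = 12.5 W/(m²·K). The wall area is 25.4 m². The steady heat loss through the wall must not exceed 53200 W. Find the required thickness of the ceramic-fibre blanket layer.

L ≈ 7.76 mm

Treating each layer as a thermal resistance in series:
R_aluminium = L/(kA) = 0.0032/(203×25.4) = 6.206×10^-7 K/W
R_copper = L/(kA) = 0.0028/(390×25.4) = 2.827×10^-7 K/W
R_outer film = 1/(h_o·A) = 1/(12.5×25.4) = 0.00315 K/W
Sum of the known resistances R_other = 0.003151 K/W
Required total resistance R_tot = ΔT/Q_allow = 431/53200 = 0.008102 K/W
R_ceramic-fibre blanket = R_tot − R_other = 0.004951 K/W
L = R·k·A = 0.004951×0.0617×25.4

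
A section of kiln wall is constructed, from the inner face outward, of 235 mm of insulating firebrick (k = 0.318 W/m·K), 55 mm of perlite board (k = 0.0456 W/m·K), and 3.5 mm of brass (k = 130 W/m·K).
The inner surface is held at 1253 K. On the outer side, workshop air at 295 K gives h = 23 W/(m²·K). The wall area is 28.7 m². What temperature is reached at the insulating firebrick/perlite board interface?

T ≈ 897 K

Model the wall as resistances in series:
R_insulating firebrick = L/(kA) = 0.235/(0.318×28.7) = 0.02575 K/W
R_perlite board = L/(kA) = 0.055/(0.0456×28.7) = 0.04203 K/W
R_brass = L/(kA) = 0.0035/(130×28.7) = 9.381×10^-7 K/W
R_outer film = 1/(h_o·A) = 1/(23×28.7) = 0.001515 K/W
R_total = 0.06929 K/W;  Q = ΔT/R_total = 958/0.06929 = 13830 W
T_interface = T_inner − Q·ΣR(inner→interface) = 1253 − 13800×0.02575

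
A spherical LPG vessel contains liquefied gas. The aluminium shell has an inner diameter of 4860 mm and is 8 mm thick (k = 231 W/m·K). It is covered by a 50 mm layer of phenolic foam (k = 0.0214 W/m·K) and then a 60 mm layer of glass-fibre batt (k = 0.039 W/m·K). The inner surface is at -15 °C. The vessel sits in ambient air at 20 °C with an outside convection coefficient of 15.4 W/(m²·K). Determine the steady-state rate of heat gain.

Spherical conduction: R = (1/r_in − 1/r_out)/(4πk) per layer; series-sum.
R_aluminium shell = (1/2.43 − 1/2.438)/(4π×231) = 4.652×10^-7 K/W
R_phenolic foam = (1/2.438 − 1/2.488)/(4π×0.0214) = 0.03065 K/W
R_glass-fibre batt = (1/2.488 − 1/2.548)/(4π×0.039) = 0.01931 K/W
R_outer film = 1/(h·4πr_o²) = 1/(15.4×4π×2.548²) = 7.959×10^-4 K/W
R_total = 0.05076 K/W
Q = ΔT/R_total = 35/0.05076

Q ≈ 690 W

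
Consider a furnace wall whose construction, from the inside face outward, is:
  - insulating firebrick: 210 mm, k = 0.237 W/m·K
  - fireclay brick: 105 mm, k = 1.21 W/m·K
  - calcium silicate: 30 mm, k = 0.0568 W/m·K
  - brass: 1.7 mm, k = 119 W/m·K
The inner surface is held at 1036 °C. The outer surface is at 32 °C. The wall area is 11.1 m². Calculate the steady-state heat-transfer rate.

Q ≈ 7420 W

Model the wall as resistances in series:
R_insulating firebrick = L/(kA) = 0.21/(0.237×11.1) = 0.07983 K/W
R_fireclay brick = L/(kA) = 0.105/(1.21×11.1) = 0.007818 K/W
R_calcium silicate = L/(kA) = 0.03/(0.0568×11.1) = 0.04758 K/W
R_brass = L/(kA) = 0.0017/(119×11.1) = 1.287×10^-6 K/W
R_total = 0.1352 K/W
Q = ΔT / R_total = 1004 / 0.1352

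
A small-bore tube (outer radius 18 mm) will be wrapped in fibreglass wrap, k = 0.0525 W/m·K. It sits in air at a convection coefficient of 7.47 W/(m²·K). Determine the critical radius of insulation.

r_cr ≈ 7.03 mm

For a cylinder r_cr = k/h = 0.0525/7.47
r_cr = 7.03 mm; since the bare radius (18 mm) is above r_cr, any added insulation will reduce heat loss.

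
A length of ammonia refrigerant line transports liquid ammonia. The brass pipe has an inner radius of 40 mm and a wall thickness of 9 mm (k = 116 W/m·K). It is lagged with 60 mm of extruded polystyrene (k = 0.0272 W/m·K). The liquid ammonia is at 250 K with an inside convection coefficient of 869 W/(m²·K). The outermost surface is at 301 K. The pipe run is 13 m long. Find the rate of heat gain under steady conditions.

Radial resistances (cylindrical: R_cond = ln(r_o/r_i)/(2πkL), R_conv = 1/(h·2πrL)):
R_inner film = 1/(h_i·2πr₁L) = 1/(869×2π×0.04×13) = 3.522×10^-4 K/W
R_brass pipe wall = ln(49/40)/(2π×116×13) = 2.142×10^-5 K/W
R_extruded polystyrene = ln(109/49)/(2π×0.0272×13) = 0.3599 K/W
R_total = 0.3602 K/W
Q = ΔT/R_total = 51/0.3602

Q ≈ 142 W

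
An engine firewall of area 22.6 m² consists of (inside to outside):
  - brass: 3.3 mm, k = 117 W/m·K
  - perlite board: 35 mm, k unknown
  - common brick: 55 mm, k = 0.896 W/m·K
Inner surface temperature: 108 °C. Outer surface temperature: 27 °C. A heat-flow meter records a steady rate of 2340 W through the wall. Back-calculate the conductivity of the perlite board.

Series thermal resistances:
R_brass = L/(kA) = 0.0033/(117×22.6) = 1.248×10^-6 K/W
R_common brick = L/(kA) = 0.055/(0.896×22.6) = 0.002716 K/W
Sum of known resistances R_other = 0.002717 K/W
Total R = ΔT/Q = 81/2340 = 0.03462 K/W
R_perlite board = R_total − R_other = 0.0319 K/W
k = L/(R·A) = 0.035/(0.0319×22.6)

k ≈ 0.0486 W/(m·K)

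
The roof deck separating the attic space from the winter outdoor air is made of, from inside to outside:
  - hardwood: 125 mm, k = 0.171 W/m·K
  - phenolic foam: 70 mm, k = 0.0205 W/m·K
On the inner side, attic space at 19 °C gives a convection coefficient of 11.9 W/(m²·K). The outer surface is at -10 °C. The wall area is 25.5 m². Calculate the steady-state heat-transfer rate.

Treating each layer as a thermal resistance in series:
R_inner film = 1/(h_i·A) = 1/(11.9×25.5) = 0.003295 K/W
R_hardwood = L/(kA) = 0.125/(0.171×25.5) = 0.02867 K/W
R_phenolic foam = L/(kA) = 0.07/(0.0205×25.5) = 0.1339 K/W
R_total = 0.1659 K/W
Q = ΔT / R_total = 29 / 0.1659

Q ≈ 175 W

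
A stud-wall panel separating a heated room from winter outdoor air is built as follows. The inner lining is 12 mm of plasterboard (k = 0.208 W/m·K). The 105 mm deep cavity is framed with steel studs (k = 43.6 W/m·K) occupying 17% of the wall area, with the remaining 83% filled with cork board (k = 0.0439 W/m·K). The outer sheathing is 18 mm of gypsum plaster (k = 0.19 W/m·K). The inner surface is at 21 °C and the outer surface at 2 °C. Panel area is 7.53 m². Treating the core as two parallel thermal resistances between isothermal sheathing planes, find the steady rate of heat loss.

Sheathing layers in series; stud and cavity paths in parallel between them.
R_inner = 0.012/(0.208×7.53) = 0.007662 K/W
R_stud  = 0.105/(43.6×0.17×7.53) = 0.001881 K/W
R_cav   = 0.105/(0.0439×0.83×7.53) = 0.3827 K/W
1/R_core = 1/R_stud + 1/R_cav → R_core = 0.001872 K/W
R_outer = 0.018/(0.19×7.53) = 0.01258 K/W
R_total = 0.02212 K/W
Q = ΔT/R_total = 19/0.02212

Q ≈ 859 W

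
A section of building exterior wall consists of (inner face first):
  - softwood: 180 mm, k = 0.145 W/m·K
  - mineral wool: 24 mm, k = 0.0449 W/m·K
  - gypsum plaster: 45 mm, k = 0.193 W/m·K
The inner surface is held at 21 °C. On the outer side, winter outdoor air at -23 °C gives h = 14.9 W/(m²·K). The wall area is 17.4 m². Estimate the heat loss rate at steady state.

Using the resistance-network approach (series):
R_softwood = L/(kA) = 0.18/(0.145×17.4) = 0.07134 K/W
R_mineral wool = L/(kA) = 0.024/(0.0449×17.4) = 0.03072 K/W
R_gypsum plaster = L/(kA) = 0.045/(0.193×17.4) = 0.0134 K/W
R_outer film = 1/(h_o·A) = 1/(14.9×17.4) = 0.003857 K/W
R_total = 0.1193 K/W
Q = ΔT / R_total = 44 / 0.1193

Q ≈ 369 W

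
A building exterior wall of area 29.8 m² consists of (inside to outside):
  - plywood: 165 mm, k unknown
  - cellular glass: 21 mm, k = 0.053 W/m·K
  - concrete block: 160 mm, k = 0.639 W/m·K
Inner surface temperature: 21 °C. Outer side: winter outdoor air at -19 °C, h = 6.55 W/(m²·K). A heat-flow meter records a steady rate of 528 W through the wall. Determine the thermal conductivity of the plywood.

k ≈ 0.113 W/(m·K)

Model the wall as resistances in series:
R_cellular glass = L/(kA) = 0.021/(0.053×29.8) = 0.0133 K/W
R_concrete block = L/(kA) = 0.16/(0.639×29.8) = 0.008402 K/W
R_outer film = 1/(h_o·A) = 1/(6.55×29.8) = 0.005123 K/W
Sum of known resistances R_other = 0.02682 K/W
Total R = ΔT/Q = 40/528 = 0.07576 K/W
R_plywood = R_total − R_other = 0.04894 K/W
k = L/(R·A) = 0.165/(0.04894×29.8)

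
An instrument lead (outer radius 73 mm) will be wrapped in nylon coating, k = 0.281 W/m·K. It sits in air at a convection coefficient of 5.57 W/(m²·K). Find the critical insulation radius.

r_cr ≈ 50.4 mm

For a cylinder r_cr = k/h = 0.281/5.57
r_cr = 50.4 mm; since the bare radius (73 mm) is above r_cr, any added insulation will reduce heat loss.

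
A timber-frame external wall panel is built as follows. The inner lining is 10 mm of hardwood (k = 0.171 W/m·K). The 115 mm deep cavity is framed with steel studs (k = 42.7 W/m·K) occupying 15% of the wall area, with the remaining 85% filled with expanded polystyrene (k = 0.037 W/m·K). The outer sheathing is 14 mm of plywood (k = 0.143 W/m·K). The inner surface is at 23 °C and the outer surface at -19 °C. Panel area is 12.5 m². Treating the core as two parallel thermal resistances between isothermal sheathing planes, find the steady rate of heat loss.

Sheathing layers in series; stud and cavity paths in parallel between them.
R_inner = 0.01/(0.171×12.5) = 0.004678 K/W
R_stud  = 0.115/(42.7×0.15×12.5) = 0.001436 K/W
R_cav   = 0.115/(0.037×0.85×12.5) = 0.2925 K/W
1/R_core = 1/R_stud + 1/R_cav → R_core = 0.001429 K/W
R_outer = 0.014/(0.143×12.5) = 0.007832 K/W
R_total = 0.01394 K/W
Q = ΔT/R_total = 42/0.01394

Q ≈ 3010 W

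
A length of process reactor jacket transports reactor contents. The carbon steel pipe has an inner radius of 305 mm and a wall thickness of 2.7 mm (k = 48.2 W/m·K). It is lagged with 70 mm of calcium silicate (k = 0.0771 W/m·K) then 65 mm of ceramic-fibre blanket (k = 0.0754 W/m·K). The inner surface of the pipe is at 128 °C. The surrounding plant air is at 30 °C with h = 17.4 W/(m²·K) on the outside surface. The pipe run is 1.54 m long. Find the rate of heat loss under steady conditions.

Q ≈ 194 W

Per-layer cylindrical resistances, series-summed:
R_carbon steel pipe wall = ln(307.7/305)/(2π×48.2×1.54) = 1.89×10^-5 K/W
R_calcium silicate = ln(377.7/307.7)/(2π×0.0771×1.54) = 0.2748 K/W
R_ceramic-fibre blanket = ln(442.7/377.7)/(2π×0.0754×1.54) = 0.2176 K/W
R_outer film = 1/(h_o·2πr_oL) = 1/(17.4×2π×0.4427×1.54) = 0.01342 K/W
R_total = 0.5058 K/W
Q = ΔT/R_total = 98/0.5058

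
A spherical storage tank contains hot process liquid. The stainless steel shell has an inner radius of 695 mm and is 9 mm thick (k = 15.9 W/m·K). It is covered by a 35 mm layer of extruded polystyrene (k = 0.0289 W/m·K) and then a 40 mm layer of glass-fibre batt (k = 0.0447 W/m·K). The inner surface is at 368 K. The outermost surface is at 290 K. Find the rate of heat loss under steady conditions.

Spherical conduction: R = (1/r_in − 1/r_out)/(4πk) per layer; series-sum.
R_stainless steel shell = (1/0.695 − 1/0.704)/(4π×15.9) = 9.206×10^-5 K/W
R_extruded polystyrene = (1/0.704 − 1/0.739)/(4π×0.0289) = 0.1852 K/W
R_glass-fibre batt = (1/0.739 − 1/0.779)/(4π×0.0447) = 0.1237 K/W
R_total = 0.309 K/W
Q = ΔT/R_total = 78/0.309

Q ≈ 252 W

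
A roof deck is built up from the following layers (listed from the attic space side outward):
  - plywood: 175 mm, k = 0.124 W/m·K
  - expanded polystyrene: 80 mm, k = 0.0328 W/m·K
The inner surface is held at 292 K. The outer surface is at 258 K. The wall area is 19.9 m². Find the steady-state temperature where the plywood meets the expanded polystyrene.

Model the wall as resistances in series:
R_plywood = L/(kA) = 0.175/(0.124×19.9) = 0.07092 K/W
R_expanded polystyrene = L/(kA) = 0.08/(0.0328×19.9) = 0.1226 K/W
R_total = 0.1935 K/W;  Q = ΔT/R_total = 34/0.1935 = 175.7 W
T_interface = T_inner − Q·ΣR(inner→interface) = 292 − 176×0.07092

T ≈ 280 K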